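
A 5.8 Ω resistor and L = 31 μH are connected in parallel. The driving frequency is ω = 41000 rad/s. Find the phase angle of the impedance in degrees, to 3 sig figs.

X_L = ωL = 1.27 Ω
Parallel: admittances add. Y = 1/R + 1/(jωL)
Y = (0.172 − j0.787) S
|Y| = 0.805 S → |Z| = 1/|Y| = 1.24 Ω, ∠Z = −∠Y = 77.6°

77.6°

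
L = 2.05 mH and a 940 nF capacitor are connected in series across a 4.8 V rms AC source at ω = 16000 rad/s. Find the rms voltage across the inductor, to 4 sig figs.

4.673 V

X_L = ωL = 32.80 Ω
X_C = 1/(ωC) = 66.49 Ω
Net reactance X = X_L − X_C = -33.69 Ω
Z = − j33.69 Ω
|Z| = √(0² + 33.69²) = 33.69 Ω
I = V/|Z| = 142.5 mA
V_L = I·|Z_L| = 0.1425 × 32.80 = 4.673 V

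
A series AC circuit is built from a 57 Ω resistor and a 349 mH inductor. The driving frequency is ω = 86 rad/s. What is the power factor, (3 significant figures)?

X_L = ωL = 30.0 Ω
Z = 57.0 + j30.0 Ω
|Z| = √(57.0² + 30.0²) = 64.4 Ω
∠Z = arctan(30.0/57.0) = 27.8°
cos φ = cos(27.8°) = 0.885

0.885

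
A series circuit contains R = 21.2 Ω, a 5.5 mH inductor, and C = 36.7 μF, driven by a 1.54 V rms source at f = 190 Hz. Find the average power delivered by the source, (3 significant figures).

70.4 mW

ω = 2πf = 1194 rad/s
X_L = ωL = 6.57 Ω
X_C = 1/(ωC) = 22.8 Ω
Net reactance X = X_L − X_C = -16.3 Ω
Z = 21.2 − j16.3 Ω
|Z| = √(21.2² + 16.3²) = 26.7 Ω
∠Z = arctan(-16.3/21.2) = -37.5°
I = V/|Z| = 57.6 mA
P = VI cos φ = 1.54 × 0.0576 × cos(-37.5°) = 70.4 mW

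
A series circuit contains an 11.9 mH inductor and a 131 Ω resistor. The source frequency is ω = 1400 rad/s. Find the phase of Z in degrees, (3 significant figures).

X_L = ωL = 16.7 Ω
Z = 131 + j16.7 Ω
|Z| = √(131² + 16.7²) = 132 Ω
∠Z = arctan(16.7/131) = 7.25°

7.25°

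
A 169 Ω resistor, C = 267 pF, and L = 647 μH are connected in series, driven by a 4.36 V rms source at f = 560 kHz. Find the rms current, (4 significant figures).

ω = 2πf = 3.519e+06 rad/s
X_L = ωL = 2277 Ω
X_C = 1/(ωC) = 1064 Ω
Net reactance X = X_L − X_C = 1212 Ω
Z = 169.0 + j1212 Ω
|Z| = √(169.0² + 1212²) = 1224 Ω
I = V/|Z| = 4.36/1224 = 3.563 mA

3.563 mA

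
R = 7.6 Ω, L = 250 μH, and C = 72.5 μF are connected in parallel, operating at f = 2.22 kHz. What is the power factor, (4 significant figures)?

ω = 2πf = 13950 rad/s
X_L = ωL = 3.487 Ω
X_C = 1/(ωC) = 0.9888 Ω
Parallel: admittances add. Y = 1/R + 1/(jωL) + jωC
Y = (0.1316 + j0.7245) S
|Y| = 0.7364 S → |Z| = 1/|Y| = 1.358 Ω, ∠Z = −∠Y = -79.71°
cos φ = cos(-79.71°) = 0.1787

0.1787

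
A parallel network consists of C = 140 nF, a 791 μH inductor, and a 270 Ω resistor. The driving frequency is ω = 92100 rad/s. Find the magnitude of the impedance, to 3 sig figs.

X_L = ωL = 72.9 Ω
X_C = 1/(ωC) = 77.6 Ω
Parallel: admittances add. Y = 1/R + 1/(jωL) + jωC
Y = (0.00370 − j0.000833) S
|Y| = 0.00380 S → |Z| = 1/|Y| = 263 Ω, ∠Z = −∠Y = 12.7°

263 Ω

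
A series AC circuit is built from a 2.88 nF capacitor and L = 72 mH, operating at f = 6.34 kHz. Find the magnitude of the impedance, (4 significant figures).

ω = 2πf = 39840 rad/s
X_L = ωL = 2868 Ω
X_C = 1/(ωC) = 8716 Ω
Net reactance X = X_L − X_C = -5848 Ω
Z = − j5848 Ω
|Z| = √(0² + 5848²) = 5848 Ω

5848 Ω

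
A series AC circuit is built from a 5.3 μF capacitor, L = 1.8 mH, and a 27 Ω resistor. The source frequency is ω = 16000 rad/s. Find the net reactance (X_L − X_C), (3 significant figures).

17.0 Ω

X_L = ωL = 28.8 Ω
X_C = 1/(ωC) = 11.8 Ω
X = 28.8 − 11.8 = 17.0 Ω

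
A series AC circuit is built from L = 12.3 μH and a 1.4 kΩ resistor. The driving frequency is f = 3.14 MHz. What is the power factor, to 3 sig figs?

0.985

ω = 2πf = 1.973e+07 rad/s
X_L = ωL = 243 Ω
Z = 1400 + j243 Ω
|Z| = √(1400² + 243²) = 1420 Ω
∠Z = arctan(243/1400) = 9.83°
cos φ = cos(9.83°) = 0.985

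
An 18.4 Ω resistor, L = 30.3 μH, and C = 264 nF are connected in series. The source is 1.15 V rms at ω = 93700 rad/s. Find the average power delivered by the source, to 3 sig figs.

13.9 mW

X_L = ωL = 2.84 Ω
X_C = 1/(ωC) = 40.4 Ω
Net reactance X = X_L − X_C = -37.6 Ω
Z = 18.4 − j37.6 Ω
|Z| = √(18.4² + 37.6²) = 41.8 Ω
∠Z = arctan(-37.6/18.4) = -63.9°
I = V/|Z| = 27.5 mA
P = VI cos φ = 1.15 × 0.0275 × cos(-63.9°) = 13.9 mW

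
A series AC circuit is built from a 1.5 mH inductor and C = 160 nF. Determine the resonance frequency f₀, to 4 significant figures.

ω₀ = 1/√(LC) = 1/√(0.0015 × 1.6e-07) = 64550 rad/s
f₀ = ω₀/(2π) = 10.27 kHz

10.27 kHz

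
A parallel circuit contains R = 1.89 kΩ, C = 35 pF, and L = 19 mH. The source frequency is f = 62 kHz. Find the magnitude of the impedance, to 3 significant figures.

1840 Ω

ω = 2πf = 389600 rad/s
X_L = ωL = 7400 Ω
X_C = 1/(ωC) = 73300 Ω
Parallel: admittances add. Y = 1/R + 1/(jωL) + jωC
Y = (0.000529 − j0.000121) S
|Y| = 0.000543 S → |Z| = 1/|Y| = 1840 Ω, ∠Z = −∠Y = 12.9°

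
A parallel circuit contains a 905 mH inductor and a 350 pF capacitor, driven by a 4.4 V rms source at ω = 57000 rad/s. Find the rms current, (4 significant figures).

2.484 μA

X_L = ωL = 51580 Ω
X_C = 1/(ωC) = 50130 Ω
Parallel: admittances add. Y = 1/(jωL) + jωC
Y = (0 + j5.645e-07) S
|Y| = 5.645e-07 S → |Z| = 1/|Y| = 1.771e+06 Ω, ∠Z = −∠Y = -90.00°
I = V/|Z| = 4.4/1.771e+06 = 2.484 μA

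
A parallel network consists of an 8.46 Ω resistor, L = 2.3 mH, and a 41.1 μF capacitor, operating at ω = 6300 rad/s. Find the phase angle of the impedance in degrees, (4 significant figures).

X_L = ωL = 14.49 Ω
X_C = 1/(ωC) = 3.862 Ω
Parallel: admittances add. Y = 1/R + 1/(jωL) + jωC
Y = (0.1182 + j0.1899) S
|Y| = 0.2237 S → |Z| = 1/|Y| = 4.470 Ω, ∠Z = −∠Y = -58.10°

-58.10°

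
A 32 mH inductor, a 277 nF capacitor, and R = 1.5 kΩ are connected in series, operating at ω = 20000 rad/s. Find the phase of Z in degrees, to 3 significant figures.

17.0°

X_L = ωL = 640 Ω
X_C = 1/(ωC) = 181 Ω
Net reactance X = X_L − X_C = 459 Ω
Z = 1500 + j459 Ω
|Z| = √(1500² + 459²) = 1570 Ω
∠Z = arctan(459/1500) = 17.0°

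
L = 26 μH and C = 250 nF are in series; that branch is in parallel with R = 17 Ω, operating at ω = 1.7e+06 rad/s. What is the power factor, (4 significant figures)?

0.9265

X_L = ωL = 44.20 Ω
X_C = 1/(ωC) = 2.353 Ω
Branch 1: Z₁ = R = 17.00 Ω
Branch 2 (series LC): Z₂ = j(X_L − X_C) = j41.85 Ω
Parallel: Z = Z₁Z₂/(Z₁+Z₂), |Z| = 15.75 Ω, ∠Z = 22.11°
cos φ = cos(22.11°) = 0.9265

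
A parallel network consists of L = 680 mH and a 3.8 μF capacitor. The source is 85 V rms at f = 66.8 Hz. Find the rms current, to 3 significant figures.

162 mA

ω = 2πf = 419.7 rad/s
X_L = ωL = 285 Ω
X_C = 1/(ωC) = 627 Ω
Parallel: admittances add. Y = 1/(jωL) + jωC
Y = (0 − j0.00191) S
|Y| = 0.00191 S → |Z| = 1/|Y| = 524 Ω, ∠Z = −∠Y = 90.0°
I = V/|Z| = 85/524 = 162 mA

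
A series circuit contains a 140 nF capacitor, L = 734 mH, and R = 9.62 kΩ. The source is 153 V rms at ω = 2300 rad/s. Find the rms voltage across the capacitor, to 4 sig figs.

X_L = ωL = 1688 Ω
X_C = 1/(ωC) = 3106 Ω
Net reactance X = X_L − X_C = -1417 Ω
Z = 9620 − j1417 Ω
|Z| = √(9620² + 1417²) = 9724 Ω
I = V/|Z| = 15.73 mA
V_C = I·|Z_C| = 0.01573 × 3106 = 48.86 V

48.86 V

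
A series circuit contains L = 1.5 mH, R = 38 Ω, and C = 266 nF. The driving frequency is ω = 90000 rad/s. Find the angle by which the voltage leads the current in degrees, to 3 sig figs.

X_L = ωL = 135 Ω
X_C = 1/(ωC) = 41.8 Ω
Net reactance X = X_L − X_C = 93.2 Ω
Z = 38.0 + j93.2 Ω
|Z| = √(38.0² + 93.2²) = 101 Ω
∠Z = arctan(93.2/38.0) = 67.8°

67.8°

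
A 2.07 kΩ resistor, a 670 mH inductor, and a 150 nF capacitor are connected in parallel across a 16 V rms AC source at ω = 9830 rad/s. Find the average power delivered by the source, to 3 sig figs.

X_L = ωL = 6590 Ω
X_C = 1/(ωC) = 678 Ω
Parallel: admittances add. Y = 1/R + 1/(jωL) + jωC
Y = (0.000483 + j0.00132) S
|Y| = 0.00141 S → |Z| = 1/|Y| = 710 Ω, ∠Z = −∠Y = -69.9°
I = V/|Z| = 22.5 mA
P = VI cos φ = 16 × 0.0225 × cos(-69.9°) = 124 mW

124 mW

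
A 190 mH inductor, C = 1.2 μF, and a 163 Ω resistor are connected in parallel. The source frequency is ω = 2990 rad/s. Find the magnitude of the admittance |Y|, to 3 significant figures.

6.40 mS

X_L = ωL = 568 Ω
X_C = 1/(ωC) = 279 Ω
Parallel: admittances add. Y = 1/R + 1/(jωL) + jωC
Y = (0.00613 + j0.00183) S
|Y| = 0.00640 S → |Z| = 1/|Y| = 156 Ω, ∠Z = −∠Y = -16.6°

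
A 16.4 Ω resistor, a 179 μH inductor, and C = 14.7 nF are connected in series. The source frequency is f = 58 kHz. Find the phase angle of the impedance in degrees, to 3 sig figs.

-82.3°

ω = 2πf = 364400 rad/s
X_L = ωL = 65.2 Ω
X_C = 1/(ωC) = 187 Ω
Net reactance X = X_L − X_C = -121 Ω
Z = 16.4 − j121 Ω
|Z| = √(16.4² + 121²) = 123 Ω
∠Z = arctan(-121/16.4) = -82.3°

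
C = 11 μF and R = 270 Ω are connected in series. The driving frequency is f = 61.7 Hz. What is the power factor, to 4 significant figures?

ω = 2πf = 387.7 rad/s
X_C = 1/(ωC) = 234.5 Ω
Z = 270.0 − j234.5 Ω
|Z| = √(270.0² + 234.5²) = 357.6 Ω
∠Z = arctan(-234.5/270.0) = -40.97°
cos φ = cos(-40.97°) = 0.7550

0.7550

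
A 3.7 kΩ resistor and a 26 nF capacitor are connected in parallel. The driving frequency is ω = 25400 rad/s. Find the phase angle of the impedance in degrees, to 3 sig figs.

-67.7°

X_C = 1/(ωC) = 1510 Ω
Parallel: admittances add. Y = 1/R + jωC
Y = (0.000270 + j0.000660) S
|Y| = 0.000714 S → |Z| = 1/|Y| = 1400 Ω, ∠Z = −∠Y = -67.7°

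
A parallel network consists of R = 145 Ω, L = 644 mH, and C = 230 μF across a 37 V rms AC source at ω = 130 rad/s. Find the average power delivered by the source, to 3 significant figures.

X_L = ωL = 83.7 Ω
X_C = 1/(ωC) = 33.4 Ω
Parallel: admittances add. Y = 1/R + 1/(jωL) + jωC
Y = (0.00690 + j0.0180) S
|Y| = 0.0192 S → |Z| = 1/|Y| = 52.0 Ω, ∠Z = −∠Y = -69.0°
I = V/|Z| = 712 mA
P = VI cos φ = 37 × 0.712 × cos(-69.0°) = 9.44 W

9.44 W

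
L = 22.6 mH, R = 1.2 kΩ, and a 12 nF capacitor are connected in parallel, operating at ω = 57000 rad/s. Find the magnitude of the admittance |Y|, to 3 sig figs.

X_L = ωL = 1290 Ω
X_C = 1/(ωC) = 1460 Ω
Parallel: admittances add. Y = 1/R + 1/(jωL) + jωC
Y = (0.000833 − j9.23e-05) S
|Y| = 0.000838 S → |Z| = 1/|Y| = 1190 Ω, ∠Z = −∠Y = 6.32°

838 μS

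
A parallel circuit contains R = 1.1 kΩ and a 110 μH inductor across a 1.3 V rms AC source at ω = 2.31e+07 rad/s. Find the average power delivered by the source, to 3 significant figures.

X_L = ωL = 2540 Ω
Parallel: admittances add. Y = 1/R + 1/(jωL)
Y = (0.000909 − j0.000394) S
|Y| = 0.000991 S → |Z| = 1/|Y| = 1010 Ω, ∠Z = −∠Y = 23.4°
I = V/|Z| = 1.29 mA
P = VI cos φ = 1.3 × 0.00129 × cos(23.4°) = 1.54 mW

1.54 mW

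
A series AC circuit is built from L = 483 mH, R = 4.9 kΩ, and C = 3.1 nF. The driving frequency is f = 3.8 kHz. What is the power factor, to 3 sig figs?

ω = 2πf = 23880 rad/s
X_L = ωL = 11500 Ω
X_C = 1/(ωC) = 13500 Ω
Net reactance X = X_L − X_C = -1980 Ω
Z = 4900 − j1980 Ω
|Z| = √(4900² + 1980²) = 5280 Ω
∠Z = arctan(-1980/4900) = -22.0°
cos φ = cos(-22.0°) = 0.927

0.927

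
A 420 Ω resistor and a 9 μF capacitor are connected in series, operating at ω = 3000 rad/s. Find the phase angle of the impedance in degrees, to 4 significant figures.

-5.040°

X_C = 1/(ωC) = 37.04 Ω
Z = 420.0 − j37.04 Ω
|Z| = √(420.0² + 37.04²) = 421.6 Ω
∠Z = arctan(-37.04/420.0) = -5.040°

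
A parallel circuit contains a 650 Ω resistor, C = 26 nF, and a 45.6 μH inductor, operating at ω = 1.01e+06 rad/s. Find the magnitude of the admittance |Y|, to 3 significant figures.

4.80 mS

X_L = ωL = 46.1 Ω
X_C = 1/(ωC) = 38.1 Ω
Parallel: admittances add. Y = 1/R + 1/(jωL) + jωC
Y = (0.00154 + j0.00455) S
|Y| = 0.00480 S → |Z| = 1/|Y| = 208 Ω, ∠Z = −∠Y = -71.3°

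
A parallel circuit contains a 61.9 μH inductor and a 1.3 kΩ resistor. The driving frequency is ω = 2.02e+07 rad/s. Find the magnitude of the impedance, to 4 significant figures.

X_L = ωL = 1250 Ω
Parallel: admittances add. Y = 1/R + 1/(jωL)
Y = (0.0007692 − j0.0007998) S
|Y| = 0.001110 S → |Z| = 1/|Y| = 901.2 Ω, ∠Z = −∠Y = 46.11°

901.2 Ω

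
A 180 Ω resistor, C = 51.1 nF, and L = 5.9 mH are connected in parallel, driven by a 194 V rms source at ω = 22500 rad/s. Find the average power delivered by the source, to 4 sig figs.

209.1 W

X_L = ωL = 132.8 Ω
X_C = 1/(ωC) = 869.8 Ω
Parallel: admittances add. Y = 1/R + 1/(jωL) + jωC
Y = (0.005556 − j0.006383) S
|Y| = 0.008462 S → |Z| = 1/|Y| = 118.2 Ω, ∠Z = −∠Y = 48.97°
I = V/|Z| = 1.642 A
P = VI cos φ = 194 × 1.642 × cos(48.97°) = 209.1 W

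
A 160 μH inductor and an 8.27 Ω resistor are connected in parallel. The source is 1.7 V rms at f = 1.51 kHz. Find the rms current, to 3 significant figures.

ω = 2πf = 9488 rad/s
X_L = ωL = 1.52 Ω
Parallel: admittances add. Y = 1/R + 1/(jωL)
Y = (0.121 − j0.659) S
|Y| = 0.670 S → |Z| = 1/|Y| = 1.49 Ω, ∠Z = −∠Y = 79.6°
I = V/|Z| = 1.7/1.49 = 1.14 A

1.14 A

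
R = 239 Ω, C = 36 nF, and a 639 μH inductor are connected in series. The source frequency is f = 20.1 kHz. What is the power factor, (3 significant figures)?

0.864

ω = 2πf = 126300 rad/s
X_L = ωL = 80.7 Ω
X_C = 1/(ωC) = 220 Ω
Net reactance X = X_L − X_C = -139 Ω
Z = 239 − j139 Ω
|Z| = √(239² + 139²) = 277 Ω
∠Z = arctan(-139/239) = -30.2°
cos φ = cos(-30.2°) = 0.864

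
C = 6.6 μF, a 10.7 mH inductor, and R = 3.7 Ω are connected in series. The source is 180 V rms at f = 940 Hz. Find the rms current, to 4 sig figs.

4.771 A

ω = 2πf = 5906 rad/s
X_L = ωL = 63.20 Ω
X_C = 1/(ωC) = 25.65 Ω
Net reactance X = X_L − X_C = 37.54 Ω
Z = 3.700 + j37.54 Ω
|Z| = √(3.700² + 37.54²) = 37.72 Ω
I = V/|Z| = 180/37.72 = 4.771 A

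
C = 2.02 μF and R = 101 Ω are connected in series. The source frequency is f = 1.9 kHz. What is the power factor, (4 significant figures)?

0.9251

ω = 2πf = 11940 rad/s
X_C = 1/(ωC) = 41.47 Ω
Z = 101.0 − j41.47 Ω
|Z| = √(101.0² + 41.47²) = 109.2 Ω
∠Z = arctan(-41.47/101.0) = -22.32°
cos φ = cos(-22.32°) = 0.9251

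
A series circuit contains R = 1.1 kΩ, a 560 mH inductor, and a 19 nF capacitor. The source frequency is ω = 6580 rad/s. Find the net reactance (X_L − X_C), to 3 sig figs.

-4310 Ω

X_L = ωL = 3680 Ω
X_C = 1/(ωC) = 8000 Ω
X = 3680 − 8000 = -4310 Ω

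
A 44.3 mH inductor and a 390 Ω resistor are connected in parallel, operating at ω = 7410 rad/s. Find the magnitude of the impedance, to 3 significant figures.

251 Ω

X_L = ωL = 328 Ω
Parallel: admittances add. Y = 1/R + 1/(jωL)
Y = (0.00256 − j0.00305) S
|Y| = 0.00398 S → |Z| = 1/|Y| = 251 Ω, ∠Z = −∠Y = 49.9°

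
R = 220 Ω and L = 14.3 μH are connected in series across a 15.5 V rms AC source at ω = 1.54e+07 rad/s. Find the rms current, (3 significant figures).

49.8 mA

X_L = ωL = 220 Ω
Z = 220 + j220 Ω
|Z| = √(220² + 220²) = 311 Ω
I = V/|Z| = 15.5/311 = 49.8 mA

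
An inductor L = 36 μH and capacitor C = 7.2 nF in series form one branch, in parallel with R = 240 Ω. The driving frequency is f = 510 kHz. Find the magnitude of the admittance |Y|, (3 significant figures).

ω = 2πf = 3.204e+06 rad/s
X_L = ωL = 115 Ω
X_C = 1/(ωC) = 43.3 Ω
Branch 1: Z₁ = R = 240 Ω
Branch 2 (series LC): Z₂ = j(X_L − X_C) = j72.0 Ω
Parallel: Z = Z₁Z₂/(Z₁+Z₂), |Z| = 69.0 Ω, ∠Z = 73.3°
|Y| = 1/|Z| = 14.5 mS

14.5 mS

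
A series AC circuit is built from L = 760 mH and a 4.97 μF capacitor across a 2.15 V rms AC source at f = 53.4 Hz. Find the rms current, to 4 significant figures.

ω = 2πf = 335.5 rad/s
X_L = ωL = 255.0 Ω
X_C = 1/(ωC) = 599.7 Ω
Net reactance X = X_L − X_C = -344.7 Ω
Z = − j344.7 Ω
|Z| = √(0² + 344.7²) = 344.7 Ω
I = V/|Z| = 2.15/344.7 = 6.238 mA

6.238 mA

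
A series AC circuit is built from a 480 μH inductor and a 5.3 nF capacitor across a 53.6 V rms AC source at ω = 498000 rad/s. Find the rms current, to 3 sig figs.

X_L = ωL = 239 Ω
X_C = 1/(ωC) = 379 Ω
Net reactance X = X_L − X_C = -140 Ω
Z = − j140 Ω
|Z| = √(0² + 140²) = 140 Ω
I = V/|Z| = 53.6/140 = 383 mA

383 mA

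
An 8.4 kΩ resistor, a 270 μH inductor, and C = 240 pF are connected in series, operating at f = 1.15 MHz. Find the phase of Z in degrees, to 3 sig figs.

9.29°

ω = 2πf = 7.226e+06 rad/s
X_L = ωL = 1950 Ω
X_C = 1/(ωC) = 577 Ω
Net reactance X = X_L − X_C = 1370 Ω
Z = 8400 + j1370 Ω
|Z| = √(8400² + 1370²) = 8510 Ω
∠Z = arctan(1370/8400) = 9.29°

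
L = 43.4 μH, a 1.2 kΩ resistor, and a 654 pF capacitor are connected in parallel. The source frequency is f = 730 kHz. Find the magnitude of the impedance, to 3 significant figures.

457 Ω

ω = 2πf = 4.587e+06 rad/s
X_L = ωL = 199 Ω
X_C = 1/(ωC) = 333 Ω
Parallel: admittances add. Y = 1/R + 1/(jωL) + jωC
Y = (0.000833 − j0.00202) S
|Y| = 0.00219 S → |Z| = 1/|Y| = 457 Ω, ∠Z = −∠Y = 67.6°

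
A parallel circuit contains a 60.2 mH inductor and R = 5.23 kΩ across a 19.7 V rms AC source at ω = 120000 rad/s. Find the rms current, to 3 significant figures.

X_L = ωL = 7220 Ω
Parallel: admittances add. Y = 1/R + 1/(jωL)
Y = (0.000191 − j0.000138) S
|Y| = 0.000236 S → |Z| = 1/|Y| = 4240 Ω, ∠Z = −∠Y = 35.9°
I = V/|Z| = 19.7/4240 = 4.65 mA

4.65 mA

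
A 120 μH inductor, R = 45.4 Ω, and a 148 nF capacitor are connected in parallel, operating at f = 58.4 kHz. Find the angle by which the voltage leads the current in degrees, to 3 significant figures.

ω = 2πf = 366900 rad/s
X_L = ωL = 44.0 Ω
X_C = 1/(ωC) = 18.4 Ω
Parallel: admittances add. Y = 1/R + 1/(jωL) + jωC
Y = (0.0220 + j0.0316) S
|Y| = 0.0385 S → |Z| = 1/|Y| = 26.0 Ω, ∠Z = −∠Y = -55.1°

-55.1°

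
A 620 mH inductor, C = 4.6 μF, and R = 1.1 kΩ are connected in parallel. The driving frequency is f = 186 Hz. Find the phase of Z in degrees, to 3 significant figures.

-77.2°

ω = 2πf = 1169 rad/s
X_L = ωL = 725 Ω
X_C = 1/(ωC) = 186 Ω
Parallel: admittances add. Y = 1/R + 1/(jωL) + jωC
Y = (0.000909 + j0.00400) S
|Y| = 0.00410 S → |Z| = 1/|Y| = 244 Ω, ∠Z = −∠Y = -77.2°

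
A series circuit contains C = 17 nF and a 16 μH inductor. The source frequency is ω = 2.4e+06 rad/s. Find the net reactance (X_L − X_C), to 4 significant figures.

X_L = ωL = 38.40 Ω
X_C = 1/(ωC) = 24.51 Ω
X = 38.40 − 24.51 = 13.89 Ω

13.89 Ω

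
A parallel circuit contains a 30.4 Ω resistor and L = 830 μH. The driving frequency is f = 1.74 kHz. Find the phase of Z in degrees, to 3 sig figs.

73.4°

ω = 2πf = 10930 rad/s
X_L = ωL = 9.07 Ω
Parallel: admittances add. Y = 1/R + 1/(jωL)
Y = (0.0329 − j0.110) S
|Y| = 0.115 S → |Z| = 1/|Y| = 8.70 Ω, ∠Z = −∠Y = 73.4°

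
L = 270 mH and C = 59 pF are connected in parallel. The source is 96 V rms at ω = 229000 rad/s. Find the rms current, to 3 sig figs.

X_L = ωL = 61800 Ω
X_C = 1/(ωC) = 74000 Ω
Parallel: admittances add. Y = 1/(jωL) + jωC
Y = (0 − j2.66e-06) S
|Y| = 2.66e-06 S → |Z| = 1/|Y| = 376000 Ω, ∠Z = −∠Y = 90.0°
I = V/|Z| = 96/376000 = 256 μA

256 μA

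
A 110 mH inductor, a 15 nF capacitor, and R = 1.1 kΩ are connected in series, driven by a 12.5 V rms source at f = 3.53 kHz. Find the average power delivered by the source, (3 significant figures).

ω = 2πf = 22180 rad/s
X_L = ωL = 2440 Ω
X_C = 1/(ωC) = 3010 Ω
Net reactance X = X_L − X_C = -566 Ω
Z = 1100 − j566 Ω
|Z| = √(1100² + 566²) = 1240 Ω
∠Z = arctan(-566/1100) = -27.2°
I = V/|Z| = 10.1 mA
P = VI cos φ = 12.5 × 0.0101 × cos(-27.2°) = 112 mW

112 mW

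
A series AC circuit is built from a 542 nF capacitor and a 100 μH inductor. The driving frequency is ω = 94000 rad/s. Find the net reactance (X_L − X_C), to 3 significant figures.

-10.2 Ω

X_L = ωL = 9.40 Ω
X_C = 1/(ωC) = 19.6 Ω
X = 9.40 − 19.6 = -10.2 Ω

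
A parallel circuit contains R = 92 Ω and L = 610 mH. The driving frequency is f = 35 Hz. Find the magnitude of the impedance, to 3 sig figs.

ω = 2πf = 219.9 rad/s
X_L = ωL = 134 Ω
Parallel: admittances add. Y = 1/R + 1/(jωL)
Y = (0.0109 − j0.00745) S
|Y| = 0.0132 S → |Z| = 1/|Y| = 75.9 Ω, ∠Z = −∠Y = 34.4°

75.9 Ω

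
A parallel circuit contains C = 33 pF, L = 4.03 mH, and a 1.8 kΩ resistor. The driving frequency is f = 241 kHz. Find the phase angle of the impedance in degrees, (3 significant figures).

11.6°

ω = 2πf = 1.514e+06 rad/s
X_L = ωL = 6100 Ω
X_C = 1/(ωC) = 20000 Ω
Parallel: admittances add. Y = 1/R + 1/(jωL) + jωC
Y = (0.000556 − j0.000114) S
|Y| = 0.000567 S → |Z| = 1/|Y| = 1760 Ω, ∠Z = −∠Y = 11.6°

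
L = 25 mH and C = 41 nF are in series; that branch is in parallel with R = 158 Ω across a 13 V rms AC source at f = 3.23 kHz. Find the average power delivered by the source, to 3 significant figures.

ω = 2πf = 20290 rad/s
X_L = ωL = 507 Ω
X_C = 1/(ωC) = 1200 Ω
Branch 1: Z₁ = R = 158 Ω
Branch 2 (series LC): Z₂ = j(X_L − X_C) = −j694 Ω
Parallel: Z = Z₁Z₂/(Z₁+Z₂), |Z| = 154 Ω, ∠Z = -12.8°
I = V/|Z| = 84.4 mA
P = VI cos φ = 13 × 0.0844 × cos(-12.8°) = 1.07 W

1.07 W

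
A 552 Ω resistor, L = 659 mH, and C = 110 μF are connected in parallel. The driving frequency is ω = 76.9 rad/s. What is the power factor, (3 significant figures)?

X_L = ωL = 50.7 Ω
X_C = 1/(ωC) = 118 Ω
Parallel: admittances add. Y = 1/R + 1/(jωL) + jωC
Y = (0.00181 − j0.0113) S
|Y| = 0.0114 S → |Z| = 1/|Y| = 87.6 Ω, ∠Z = −∠Y = 80.9°
cos φ = cos(80.9°) = 0.159

0.159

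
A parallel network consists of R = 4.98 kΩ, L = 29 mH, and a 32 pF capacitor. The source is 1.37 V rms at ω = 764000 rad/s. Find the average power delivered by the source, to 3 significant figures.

377 μW

X_L = ωL = 22200 Ω
X_C = 1/(ωC) = 40900 Ω
Parallel: admittances add. Y = 1/R + 1/(jωL) + jωC
Y = (0.000201 − j2.07e-05) S
|Y| = 0.000202 S → |Z| = 1/|Y| = 4950 Ω, ∠Z = −∠Y = 5.88°
I = V/|Z| = 277 μA
P = VI cos φ = 1.37 × 0.000277 × cos(5.88°) = 377 μW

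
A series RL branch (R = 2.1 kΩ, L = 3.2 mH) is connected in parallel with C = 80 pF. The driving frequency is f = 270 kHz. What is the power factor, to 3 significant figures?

ω = 2πf = 1.696e+06 rad/s
X_L = ωL = 5430 Ω
X_C = 1/(ωC) = 7370 Ω
Branch 1 (R+jX_L): Z₁ = 2100 + j5430 Ω, |Z₁| = 5820 Ω
Branch 2 (−jX_C): Z₂ = −j7370 Ω
Parallel: Z = Z₁Z₂/(Z₁+Z₂), |Z| = 15000 Ω, ∠Z = 21.6°
cos φ = cos(21.6°) = 0.930

0.930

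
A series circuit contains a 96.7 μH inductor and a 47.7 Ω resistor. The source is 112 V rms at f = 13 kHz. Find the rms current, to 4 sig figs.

ω = 2πf = 81680 rad/s
X_L = ωL = 7.899 Ω
Z = 47.70 + j7.899 Ω
|Z| = √(47.70² + 7.899²) = 48.35 Ω
I = V/|Z| = 112/48.35 = 2.316 A

2.316 A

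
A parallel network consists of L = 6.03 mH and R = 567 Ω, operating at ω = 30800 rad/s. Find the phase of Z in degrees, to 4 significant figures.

71.86°

X_L = ωL = 185.7 Ω
Parallel: admittances add. Y = 1/R + 1/(jωL)
Y = (0.001764 − j0.005384) S
|Y| = 0.005666 S → |Z| = 1/|Y| = 176.5 Ω, ∠Z = −∠Y = 71.86°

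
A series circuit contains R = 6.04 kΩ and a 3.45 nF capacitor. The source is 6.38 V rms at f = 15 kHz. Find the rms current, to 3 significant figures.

941 μA

ω = 2πf = 94250 rad/s
X_C = 1/(ωC) = 3080 Ω
Z = 6040 − j3080 Ω
|Z| = √(6040² + 3080²) = 6780 Ω
I = V/|Z| = 6.38/6780 = 941 μA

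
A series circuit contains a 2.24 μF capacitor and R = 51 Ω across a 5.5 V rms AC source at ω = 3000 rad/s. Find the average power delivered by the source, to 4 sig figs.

X_C = 1/(ωC) = 148.8 Ω
Z = 51.00 − j148.8 Ω
|Z| = √(51.00² + 148.8²) = 157.3 Ω
∠Z = arctan(-148.8/51.00) = -71.08°
I = V/|Z| = 34.96 mA
P = VI cos φ = 5.5 × 0.03496 × cos(-71.08°) = 62.35 mW

62.35 mW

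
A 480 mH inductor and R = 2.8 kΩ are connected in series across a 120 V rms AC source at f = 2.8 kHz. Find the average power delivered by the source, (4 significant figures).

509.4 mW

ω = 2πf = 17590 rad/s
X_L = ωL = 8445 Ω
Z = 2800 + j8445 Ω
|Z| = √(2800² + 8445²) = 8897 Ω
∠Z = arctan(8445/2800) = 71.66°
I = V/|Z| = 13.49 mA
P = VI cos φ = 120 × 0.01349 × cos(71.66°) = 509.4 mW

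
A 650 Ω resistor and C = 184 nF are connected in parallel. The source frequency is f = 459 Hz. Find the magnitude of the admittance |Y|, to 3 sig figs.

1.63 mS

ω = 2πf = 2884 rad/s
X_C = 1/(ωC) = 1880 Ω
Parallel: admittances add. Y = 1/R + jωC
Y = (0.00154 + j0.000531) S
|Y| = 0.00163 S → |Z| = 1/|Y| = 614 Ω, ∠Z = −∠Y = -19.0°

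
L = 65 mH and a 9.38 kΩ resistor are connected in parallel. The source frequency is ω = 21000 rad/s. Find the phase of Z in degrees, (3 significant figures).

81.7°

X_L = ωL = 1360 Ω
Parallel: admittances add. Y = 1/R + 1/(jωL)
Y = (0.000107 − j0.000733) S
|Y| = 0.000740 S → |Z| = 1/|Y| = 1350 Ω, ∠Z = −∠Y = 81.7°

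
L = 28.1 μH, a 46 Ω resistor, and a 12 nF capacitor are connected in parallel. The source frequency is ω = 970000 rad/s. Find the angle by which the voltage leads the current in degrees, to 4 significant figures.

X_L = ωL = 27.26 Ω
X_C = 1/(ωC) = 85.91 Ω
Parallel: admittances add. Y = 1/R + 1/(jωL) + jωC
Y = (0.02174 − j0.02505) S
|Y| = 0.03317 S → |Z| = 1/|Y| = 30.15 Ω, ∠Z = −∠Y = 49.05°

49.05°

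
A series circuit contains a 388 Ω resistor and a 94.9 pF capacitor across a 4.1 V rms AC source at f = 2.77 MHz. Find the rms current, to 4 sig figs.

5.702 mA

ω = 2πf = 1.74e+07 rad/s
X_C = 1/(ωC) = 605.4 Ω
Z = 388.0 − j605.4 Ω
|Z| = √(388.0² + 605.4²) = 719.1 Ω
I = V/|Z| = 4.1/719.1 = 5.702 mA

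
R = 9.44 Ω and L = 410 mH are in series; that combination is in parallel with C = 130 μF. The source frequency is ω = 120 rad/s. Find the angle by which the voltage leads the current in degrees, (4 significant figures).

X_L = ωL = 49.20 Ω
X_C = 1/(ωC) = 64.10 Ω
Branch 1 (R+jX_L): Z₁ = 9.440 + j49.20 Ω, |Z₁| = 50.10 Ω
Branch 2 (−jX_C): Z₂ = −j64.10 Ω
Parallel: Z = Z₁Z₂/(Z₁+Z₂), |Z| = 182.0 Ω, ∠Z = 46.79°

46.79°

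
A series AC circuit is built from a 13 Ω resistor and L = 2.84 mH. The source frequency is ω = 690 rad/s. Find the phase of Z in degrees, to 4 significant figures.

8.572°

X_L = ωL = 1.960 Ω
Z = 13.00 + j1.960 Ω
|Z| = √(13.00² + 1.960²) = 13.15 Ω
∠Z = arctan(1.960/13.00) = 8.572°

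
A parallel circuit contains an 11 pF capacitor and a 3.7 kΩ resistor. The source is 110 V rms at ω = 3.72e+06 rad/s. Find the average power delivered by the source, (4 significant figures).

X_C = 1/(ωC) = 24440 Ω
Parallel: admittances add. Y = 1/R + jωC
Y = (0.0002703 + j4.092e-05) S
|Y| = 0.0002734 S → |Z| = 1/|Y| = 3658 Ω, ∠Z = −∠Y = -8.609°
I = V/|Z| = 30.07 mA
P = VI cos φ = 110 × 0.03007 × cos(-8.609°) = 3.270 W

3.270 W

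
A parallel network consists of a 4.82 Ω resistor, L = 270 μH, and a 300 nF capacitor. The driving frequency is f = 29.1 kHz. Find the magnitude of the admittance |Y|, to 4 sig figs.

210.3 mS

ω = 2πf = 182800 rad/s
X_L = ωL = 49.37 Ω
X_C = 1/(ωC) = 18.23 Ω
Parallel: admittances add. Y = 1/R + 1/(jωL) + jωC
Y = (0.2075 + j0.03460) S
|Y| = 0.2103 S → |Z| = 1/|Y| = 4.754 Ω, ∠Z = −∠Y = -9.467°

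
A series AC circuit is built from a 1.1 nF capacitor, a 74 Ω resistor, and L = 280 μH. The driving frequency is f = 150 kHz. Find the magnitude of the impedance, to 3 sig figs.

ω = 2πf = 942500 rad/s
X_L = ωL = 264 Ω
X_C = 1/(ωC) = 965 Ω
Net reactance X = X_L − X_C = -701 Ω
Z = 74.0 − j701 Ω
|Z| = √(74.0² + 701²) = 705 Ω

705 Ω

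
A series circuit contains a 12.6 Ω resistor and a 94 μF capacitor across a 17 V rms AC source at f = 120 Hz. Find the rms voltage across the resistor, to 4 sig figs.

ω = 2πf = 754.0 rad/s
X_C = 1/(ωC) = 14.11 Ω
Z = 12.60 − j14.11 Ω
|Z| = √(12.60² + 14.11²) = 18.92 Ω
I = V/|Z| = 898.7 mA
V_R = I·|Z_R| = 0.8987 × 12.60 = 11.32 V

11.32 V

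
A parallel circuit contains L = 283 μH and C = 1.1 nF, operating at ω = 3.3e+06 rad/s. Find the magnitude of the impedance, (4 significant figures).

X_L = ωL = 933.9 Ω
X_C = 1/(ωC) = 275.5 Ω
Parallel: admittances add. Y = 1/(jωL) + jωC
Y = (0 + j0.002559) S
|Y| = 0.002559 S → |Z| = 1/|Y| = 390.7 Ω, ∠Z = −∠Y = -90.00°

390.7 Ω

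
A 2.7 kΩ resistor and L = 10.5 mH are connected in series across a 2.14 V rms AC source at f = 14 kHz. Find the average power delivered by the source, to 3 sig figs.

ω = 2πf = 87960 rad/s
X_L = ωL = 924 Ω
Z = 2700 + j924 Ω
|Z| = √(2700² + 924²) = 2850 Ω
∠Z = arctan(924/2700) = 18.9°
I = V/|Z| = 750 μA
P = VI cos φ = 2.14 × 0.000750 × cos(18.9°) = 1.52 mW

1.52 mW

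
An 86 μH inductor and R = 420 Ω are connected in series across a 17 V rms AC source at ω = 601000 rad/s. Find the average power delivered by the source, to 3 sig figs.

X_L = ωL = 51.7 Ω
Z = 420 + j51.7 Ω
|Z| = √(420² + 51.7²) = 423 Ω
∠Z = arctan(51.7/420) = 7.02°
I = V/|Z| = 40.2 mA
P = VI cos φ = 17 × 0.0402 × cos(7.02°) = 678 mW

678 mW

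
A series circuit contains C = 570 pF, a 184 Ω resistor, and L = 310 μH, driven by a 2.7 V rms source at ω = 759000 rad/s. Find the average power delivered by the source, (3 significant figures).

309 μW

X_L = ωL = 235 Ω
X_C = 1/(ωC) = 2310 Ω
Net reactance X = X_L − X_C = -2080 Ω
Z = 184 − j2080 Ω
|Z| = √(184² + 2080²) = 2080 Ω
∠Z = arctan(-2080/184) = -84.9°
I = V/|Z| = 1.30 mA
P = VI cos φ = 2.7 × 0.00130 × cos(-84.9°) = 309 μW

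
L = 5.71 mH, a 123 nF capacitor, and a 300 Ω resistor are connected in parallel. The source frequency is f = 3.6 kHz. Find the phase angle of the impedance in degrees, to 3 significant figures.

ω = 2πf = 22620 rad/s
X_L = ωL = 129 Ω
X_C = 1/(ωC) = 359 Ω
Parallel: admittances add. Y = 1/R + 1/(jωL) + jωC
Y = (0.00333 − j0.00496) S
|Y| = 0.00598 S → |Z| = 1/|Y| = 167 Ω, ∠Z = −∠Y = 56.1°

56.1°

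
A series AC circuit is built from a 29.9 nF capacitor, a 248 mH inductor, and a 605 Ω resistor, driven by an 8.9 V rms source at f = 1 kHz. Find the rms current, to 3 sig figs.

ω = 2πf = 6283 rad/s
X_L = ωL = 1560 Ω
X_C = 1/(ωC) = 5320 Ω
Net reactance X = X_L − X_C = -3760 Ω
Z = 605 − j3760 Ω
|Z| = √(605² + 3760²) = 3810 Ω
I = V/|Z| = 8.9/3810 = 2.33 mA

2.33 mA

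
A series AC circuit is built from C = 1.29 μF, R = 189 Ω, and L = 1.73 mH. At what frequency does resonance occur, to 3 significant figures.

ω₀ = 1/√(LC) = 1/√(0.00173 × 1.29e-06) = 21170 rad/s
f₀ = ω₀/(2π) = 3.37 kHz

3.37 kHz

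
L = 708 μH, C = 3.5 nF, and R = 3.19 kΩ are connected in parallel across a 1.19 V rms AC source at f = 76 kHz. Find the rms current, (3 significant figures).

ω = 2πf = 477500 rad/s
X_L = ωL = 338 Ω
X_C = 1/(ωC) = 598 Ω
Parallel: admittances add. Y = 1/R + 1/(jωL) + jωC
Y = (0.000313 − j0.00129) S
|Y| = 0.00132 S → |Z| = 1/|Y| = 755 Ω, ∠Z = −∠Y = 76.3°
I = V/|Z| = 1.19/755 = 1.58 mA

1.58 mA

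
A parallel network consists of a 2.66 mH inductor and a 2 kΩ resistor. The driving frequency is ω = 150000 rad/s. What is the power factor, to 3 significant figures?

0.196

X_L = ωL = 399 Ω
Parallel: admittances add. Y = 1/R + 1/(jωL)
Y = (0.000500 − j0.00251) S
|Y| = 0.00256 S → |Z| = 1/|Y| = 391 Ω, ∠Z = −∠Y = 78.7°
cos φ = cos(78.7°) = 0.196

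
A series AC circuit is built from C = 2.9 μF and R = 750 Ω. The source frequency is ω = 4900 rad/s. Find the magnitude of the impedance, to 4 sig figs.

X_C = 1/(ωC) = 70.37 Ω
Z = 750.0 − j70.37 Ω
|Z| = √(750.0² + 70.37²) = 753.3 Ω

753.3 Ω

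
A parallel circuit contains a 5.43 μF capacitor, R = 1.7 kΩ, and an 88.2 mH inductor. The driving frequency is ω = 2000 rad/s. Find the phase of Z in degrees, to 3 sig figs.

X_L = ωL = 176 Ω
X_C = 1/(ωC) = 92.1 Ω
Parallel: admittances add. Y = 1/R + 1/(jωL) + jωC
Y = (0.000588 + j0.00519) S
|Y| = 0.00522 S → |Z| = 1/|Y| = 191 Ω, ∠Z = −∠Y = -83.5°

-83.5°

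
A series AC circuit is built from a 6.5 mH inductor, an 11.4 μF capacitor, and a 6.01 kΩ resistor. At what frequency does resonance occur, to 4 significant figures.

ω₀ = 1/√(LC) = 1/√(0.0065 × 1.14e-05) = 3674 rad/s
f₀ = ω₀/(2π) = 584.7 Hz

584.7 Hz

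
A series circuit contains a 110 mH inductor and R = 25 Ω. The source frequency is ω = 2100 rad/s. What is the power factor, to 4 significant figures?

X_L = ωL = 231.0 Ω
Z = 25.00 + j231.0 Ω
|Z| = √(25.00² + 231.0²) = 232.3 Ω
∠Z = arctan(231.0/25.00) = 83.82°
cos φ = cos(83.82°) = 0.1076

0.1076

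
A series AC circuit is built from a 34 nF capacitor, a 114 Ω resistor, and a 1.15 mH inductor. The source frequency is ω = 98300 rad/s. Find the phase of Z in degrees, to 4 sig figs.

X_L = ωL = 113.0 Ω
X_C = 1/(ωC) = 299.2 Ω
Net reactance X = X_L − X_C = -186.2 Ω
Z = 114.0 − j186.2 Ω
|Z| = √(114.0² + 186.2²) = 218.3 Ω
∠Z = arctan(-186.2/114.0) = -58.52°

-58.52°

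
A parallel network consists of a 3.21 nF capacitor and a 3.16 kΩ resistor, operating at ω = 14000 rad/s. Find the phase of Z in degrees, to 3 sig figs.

X_C = 1/(ωC) = 22300 Ω
Parallel: admittances add. Y = 1/R + jωC
Y = (0.000316 + j4.49e-05) S
|Y| = 0.000320 S → |Z| = 1/|Y| = 3130 Ω, ∠Z = −∠Y = -8.08°

-8.08°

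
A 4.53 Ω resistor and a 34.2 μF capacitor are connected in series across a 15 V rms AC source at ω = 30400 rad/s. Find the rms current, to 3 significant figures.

X_C = 1/(ωC) = 0.962 Ω
Z = 4.53 − j0.962 Ω
|Z| = √(4.53² + 0.962²) = 4.63 Ω
I = V/|Z| = 15/4.63 = 3.24 A

3.24 A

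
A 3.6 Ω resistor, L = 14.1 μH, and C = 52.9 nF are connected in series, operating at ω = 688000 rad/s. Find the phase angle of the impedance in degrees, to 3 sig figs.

X_L = ωL = 9.70 Ω
X_C = 1/(ωC) = 27.5 Ω
Net reactance X = X_L − X_C = -17.8 Ω
Z = 3.60 − j17.8 Ω
|Z| = √(3.60² + 17.8²) = 18.1 Ω
∠Z = arctan(-17.8/3.60) = -78.6°

-78.6°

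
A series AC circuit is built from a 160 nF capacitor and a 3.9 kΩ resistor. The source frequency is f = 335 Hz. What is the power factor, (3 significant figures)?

ω = 2πf = 2105 rad/s
X_C = 1/(ωC) = 2970 Ω
Z = 3900 − j2970 Ω
|Z| = √(3900² + 2970²) = 4900 Ω
∠Z = arctan(-2970/3900) = -37.3°
cos φ = cos(-37.3°) = 0.796

0.796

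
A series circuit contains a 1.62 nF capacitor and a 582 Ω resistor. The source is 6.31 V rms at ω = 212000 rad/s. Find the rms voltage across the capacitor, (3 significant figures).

6.19 V

X_C = 1/(ωC) = 2910 Ω
Z = 582 − j2910 Ω
|Z| = √(582² + 2910²) = 2970 Ω
I = V/|Z| = 2.13 mA
V_C = I·|Z_C| = 0.00213 × 2910 = 6.19 V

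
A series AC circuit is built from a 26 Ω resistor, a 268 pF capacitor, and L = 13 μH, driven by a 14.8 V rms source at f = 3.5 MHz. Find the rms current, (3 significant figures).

ω = 2πf = 2.199e+07 rad/s
X_L = ωL = 286 Ω
X_C = 1/(ωC) = 170 Ω
Net reactance X = X_L − X_C = 116 Ω
Z = 26.0 + j116 Ω
|Z| = √(26.0² + 116²) = 119 Ω
I = V/|Z| = 14.8/119 = 124 mA

124 mA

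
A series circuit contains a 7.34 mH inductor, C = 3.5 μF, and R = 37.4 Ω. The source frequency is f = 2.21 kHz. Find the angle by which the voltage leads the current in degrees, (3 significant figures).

65.3°

ω = 2πf = 13890 rad/s
X_L = ωL = 102 Ω
X_C = 1/(ωC) = 20.6 Ω
Net reactance X = X_L − X_C = 81.3 Ω
Z = 37.4 + j81.3 Ω
|Z| = √(37.4² + 81.3²) = 89.5 Ω
∠Z = arctan(81.3/37.4) = 65.3°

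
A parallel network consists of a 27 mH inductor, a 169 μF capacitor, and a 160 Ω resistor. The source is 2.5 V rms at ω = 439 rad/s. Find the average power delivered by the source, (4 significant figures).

X_L = ωL = 11.85 Ω
X_C = 1/(ωC) = 13.48 Ω
Parallel: admittances add. Y = 1/R + 1/(jωL) + jωC
Y = (0.006250 − j0.01018) S
|Y| = 0.01194 S → |Z| = 1/|Y| = 83.74 Ω, ∠Z = −∠Y = 58.44°
I = V/|Z| = 29.85 mA
P = VI cos φ = 2.5 × 0.02985 × cos(58.44°) = 39.06 mW

39.06 mW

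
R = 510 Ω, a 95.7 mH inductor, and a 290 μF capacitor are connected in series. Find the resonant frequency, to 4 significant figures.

ω₀ = 1/√(LC) = 1/√(0.0957 × 0.00029) = 189.8 rad/s
f₀ = ω₀/(2π) = 30.21 Hz

30.21 Hz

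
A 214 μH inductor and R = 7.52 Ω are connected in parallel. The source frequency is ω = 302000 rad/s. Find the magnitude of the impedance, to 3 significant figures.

X_L = ωL = 64.6 Ω
Parallel: admittances add. Y = 1/R + 1/(jωL)
Y = (0.133 − j0.0155) S
|Y| = 0.134 S → |Z| = 1/|Y| = 7.47 Ω, ∠Z = −∠Y = 6.64°

7.47 Ω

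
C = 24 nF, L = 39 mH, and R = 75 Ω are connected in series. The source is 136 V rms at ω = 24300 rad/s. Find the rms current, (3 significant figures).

176 mA

X_L = ωL = 948 Ω
X_C = 1/(ωC) = 1710 Ω
Net reactance X = X_L − X_C = -767 Ω
Z = 75.0 − j767 Ω
|Z| = √(75.0² + 767²) = 771 Ω
I = V/|Z| = 136/771 = 176 mA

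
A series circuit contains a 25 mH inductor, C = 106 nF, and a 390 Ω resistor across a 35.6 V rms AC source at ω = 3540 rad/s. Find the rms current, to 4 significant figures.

13.66 mA

X_L = ωL = 88.50 Ω
X_C = 1/(ωC) = 2665 Ω
Net reactance X = X_L − X_C = -2576 Ω
Z = 390.0 − j2576 Ω
|Z| = √(390.0² + 2576²) = 2606 Ω
I = V/|Z| = 35.6/2606 = 13.66 mA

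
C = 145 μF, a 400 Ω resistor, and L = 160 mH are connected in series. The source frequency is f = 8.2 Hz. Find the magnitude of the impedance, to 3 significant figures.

419 Ω

ω = 2πf = 51.52 rad/s
X_L = ωL = 8.24 Ω
X_C = 1/(ωC) = 134 Ω
Net reactance X = X_L − X_C = -126 Ω
Z = 400 − j126 Ω
|Z| = √(400² + 126²) = 419 Ω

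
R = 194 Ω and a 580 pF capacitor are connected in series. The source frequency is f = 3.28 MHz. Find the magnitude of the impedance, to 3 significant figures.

ω = 2πf = 2.061e+07 rad/s
X_C = 1/(ωC) = 83.7 Ω
Z = 194 − j83.7 Ω
|Z| = √(194² + 83.7²) = 211 Ω

211 Ω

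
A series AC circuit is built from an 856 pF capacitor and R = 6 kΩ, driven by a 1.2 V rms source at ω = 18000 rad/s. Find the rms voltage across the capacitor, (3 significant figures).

X_C = 1/(ωC) = 64900 Ω
Z = 6000 − j64900 Ω
|Z| = √(6000² + 64900²) = 65200 Ω
I = V/|Z| = 18.4 μA
V_C = I·|Z_C| = 1.84e-05 × 64900 = 1.19 V

1.19 V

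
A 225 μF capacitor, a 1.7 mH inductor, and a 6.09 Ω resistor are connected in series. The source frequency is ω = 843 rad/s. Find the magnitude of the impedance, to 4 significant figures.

X_L = ωL = 1.433 Ω
X_C = 1/(ωC) = 5.272 Ω
Net reactance X = X_L − X_C = -3.839 Ω
Z = 6.090 − j3.839 Ω
|Z| = √(6.090² + 3.839²) = 7.199 Ω

7.199 Ω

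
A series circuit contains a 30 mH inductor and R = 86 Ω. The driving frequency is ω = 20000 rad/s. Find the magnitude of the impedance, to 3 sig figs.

606 Ω

X_L = ωL = 600 Ω
Z = 86.0 + j600 Ω
|Z| = √(86.0² + 600²) = 606 Ω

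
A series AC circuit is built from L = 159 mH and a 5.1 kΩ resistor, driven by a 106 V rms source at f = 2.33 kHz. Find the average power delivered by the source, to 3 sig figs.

1.82 W

ω = 2πf = 14640 rad/s
X_L = ωL = 2330 Ω
Z = 5100 + j2330 Ω
|Z| = √(5100² + 2330²) = 5610 Ω
∠Z = arctan(2330/5100) = 24.5°
I = V/|Z| = 18.9 mA
P = VI cos φ = 106 × 0.0189 × cos(24.5°) = 1.82 W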